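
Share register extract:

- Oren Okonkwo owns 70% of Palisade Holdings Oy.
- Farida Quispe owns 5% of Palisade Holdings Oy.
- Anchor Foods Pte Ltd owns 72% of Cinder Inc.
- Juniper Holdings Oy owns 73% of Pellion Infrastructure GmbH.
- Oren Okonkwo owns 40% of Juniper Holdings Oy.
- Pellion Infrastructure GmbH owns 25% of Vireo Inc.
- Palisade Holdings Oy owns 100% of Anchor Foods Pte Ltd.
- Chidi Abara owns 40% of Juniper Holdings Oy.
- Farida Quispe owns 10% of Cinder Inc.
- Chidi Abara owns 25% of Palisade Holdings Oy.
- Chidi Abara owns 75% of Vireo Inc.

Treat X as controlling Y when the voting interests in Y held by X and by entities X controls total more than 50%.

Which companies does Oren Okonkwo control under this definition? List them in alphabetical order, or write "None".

Oren holds 70% of Palisade, so Oren controls Palisade.
Palisade holds 100% of Anchor, so Oren controls Anchor.
Anchor holds 72% of Cinder, so Oren controls Cinder.
No other company's threshold is met.

Anchor Foods Pte Ltd, Cinder Inc, Palisade Holdings Oy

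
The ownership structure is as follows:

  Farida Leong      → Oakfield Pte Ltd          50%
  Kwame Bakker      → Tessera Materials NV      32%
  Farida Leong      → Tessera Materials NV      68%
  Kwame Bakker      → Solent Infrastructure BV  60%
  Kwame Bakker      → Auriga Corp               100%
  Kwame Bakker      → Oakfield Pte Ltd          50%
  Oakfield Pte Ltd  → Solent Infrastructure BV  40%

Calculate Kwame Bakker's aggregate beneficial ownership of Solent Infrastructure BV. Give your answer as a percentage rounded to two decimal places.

Kwame reaches Solent along 2 paths.
Direct stake: 60% = 60%.
Via Oakfield: 50% × 40% = 20%.
Total: 60% + 20% = 80%.
Rounded: 80.00%.

80.00%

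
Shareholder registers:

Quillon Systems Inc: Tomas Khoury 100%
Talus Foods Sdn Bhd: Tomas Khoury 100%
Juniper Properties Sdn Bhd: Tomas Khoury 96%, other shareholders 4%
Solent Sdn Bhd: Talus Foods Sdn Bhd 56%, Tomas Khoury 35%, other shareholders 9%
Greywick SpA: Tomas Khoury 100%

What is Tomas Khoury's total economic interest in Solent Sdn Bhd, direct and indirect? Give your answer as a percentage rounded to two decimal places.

Tomas reaches Solent along 2 paths.
Via Talus: 100% × 56% = 56%.
Direct stake: 35% = 35%.
Total: 56% + 35% = 91%.
Rounded: 91.00%.

91.00%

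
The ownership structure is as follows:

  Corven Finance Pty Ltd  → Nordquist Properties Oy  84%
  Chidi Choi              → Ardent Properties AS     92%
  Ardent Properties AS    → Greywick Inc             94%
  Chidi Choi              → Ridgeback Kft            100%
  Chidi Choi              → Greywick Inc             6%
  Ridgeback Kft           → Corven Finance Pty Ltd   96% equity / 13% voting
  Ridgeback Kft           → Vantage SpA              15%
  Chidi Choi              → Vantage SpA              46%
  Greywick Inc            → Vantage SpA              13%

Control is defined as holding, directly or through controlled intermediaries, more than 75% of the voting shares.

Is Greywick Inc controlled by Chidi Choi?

Chidi holds 92% of Ardent, so Chidi controls Ardent.
Ardent and Chidi together hold 94% + 6% = 100% of Greywick, so Chidi controls Greywick.

Yes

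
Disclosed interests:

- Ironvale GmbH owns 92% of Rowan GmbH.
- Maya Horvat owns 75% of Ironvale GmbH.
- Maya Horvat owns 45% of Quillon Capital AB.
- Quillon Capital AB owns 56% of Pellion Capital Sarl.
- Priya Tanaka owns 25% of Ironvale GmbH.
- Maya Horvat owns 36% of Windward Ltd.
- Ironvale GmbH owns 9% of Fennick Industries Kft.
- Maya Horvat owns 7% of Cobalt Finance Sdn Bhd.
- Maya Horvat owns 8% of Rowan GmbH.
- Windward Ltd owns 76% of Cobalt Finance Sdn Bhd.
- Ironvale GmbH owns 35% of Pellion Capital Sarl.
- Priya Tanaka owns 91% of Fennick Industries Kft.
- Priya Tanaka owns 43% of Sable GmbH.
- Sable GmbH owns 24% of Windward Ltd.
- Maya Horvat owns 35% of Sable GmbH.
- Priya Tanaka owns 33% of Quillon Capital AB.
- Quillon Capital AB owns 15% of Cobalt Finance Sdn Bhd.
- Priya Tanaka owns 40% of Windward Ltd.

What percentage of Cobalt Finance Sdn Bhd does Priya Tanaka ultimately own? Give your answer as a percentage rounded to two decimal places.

Priya reaches Cobalt along 3 paths.
Via Quillon: 33% × 15% = 4.95%.
Via Windward: 40% × 76% = 30.4%.
Via Sable → Windward: 43% × 24% × 76% = 7.8432%.
Total: 4.95% + 30.4% + 7.8432% = 43.1932%.
Rounded: 43.19%.

43.19%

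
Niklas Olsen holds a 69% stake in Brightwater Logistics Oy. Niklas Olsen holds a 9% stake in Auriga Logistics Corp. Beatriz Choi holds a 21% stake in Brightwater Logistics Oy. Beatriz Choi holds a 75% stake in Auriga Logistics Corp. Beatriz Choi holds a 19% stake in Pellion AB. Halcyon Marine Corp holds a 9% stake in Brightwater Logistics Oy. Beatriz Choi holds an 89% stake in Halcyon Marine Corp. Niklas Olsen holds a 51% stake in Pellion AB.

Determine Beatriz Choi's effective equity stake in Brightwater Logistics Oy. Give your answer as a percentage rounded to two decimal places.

Beatriz reaches Brightwater along 2 paths.
Via Halcyon: 89% × 9% = 8.01%.
Direct stake: 21% = 21%.
Total: 8.01% + 21% = 29.01%.

29.01%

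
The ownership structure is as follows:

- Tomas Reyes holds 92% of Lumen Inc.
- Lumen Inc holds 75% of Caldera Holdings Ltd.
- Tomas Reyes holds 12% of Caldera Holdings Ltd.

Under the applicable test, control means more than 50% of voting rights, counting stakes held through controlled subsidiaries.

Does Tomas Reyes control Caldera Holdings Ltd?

Yes

Tomas holds 92% of Lumen, so Tomas controls Lumen.
Lumen and Tomas together hold 75% + 12% = 87% of Caldera, so Tomas controls Caldera.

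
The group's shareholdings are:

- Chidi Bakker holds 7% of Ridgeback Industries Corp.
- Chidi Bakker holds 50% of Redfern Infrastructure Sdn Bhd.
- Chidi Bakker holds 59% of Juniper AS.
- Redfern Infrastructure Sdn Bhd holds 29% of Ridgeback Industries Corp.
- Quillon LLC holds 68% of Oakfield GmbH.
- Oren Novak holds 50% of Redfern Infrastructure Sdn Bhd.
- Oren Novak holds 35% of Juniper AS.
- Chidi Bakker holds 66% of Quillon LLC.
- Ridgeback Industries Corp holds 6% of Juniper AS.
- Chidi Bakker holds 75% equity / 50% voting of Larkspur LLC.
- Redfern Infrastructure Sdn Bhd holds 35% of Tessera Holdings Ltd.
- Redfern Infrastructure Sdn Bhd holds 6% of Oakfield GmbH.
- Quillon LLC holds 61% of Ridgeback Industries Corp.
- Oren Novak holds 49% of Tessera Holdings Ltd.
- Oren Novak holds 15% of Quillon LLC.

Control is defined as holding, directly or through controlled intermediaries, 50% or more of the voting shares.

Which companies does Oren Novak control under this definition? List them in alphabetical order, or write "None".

Oren holds 50% of Redfern, so Oren controls Redfern.
Oren and Redfern together hold 49% + 35% = 84% of Tessera, so Oren controls Tessera.
No other company's threshold is met.

Redfern Infrastructure Sdn Bhd, Tessera Holdings Ltd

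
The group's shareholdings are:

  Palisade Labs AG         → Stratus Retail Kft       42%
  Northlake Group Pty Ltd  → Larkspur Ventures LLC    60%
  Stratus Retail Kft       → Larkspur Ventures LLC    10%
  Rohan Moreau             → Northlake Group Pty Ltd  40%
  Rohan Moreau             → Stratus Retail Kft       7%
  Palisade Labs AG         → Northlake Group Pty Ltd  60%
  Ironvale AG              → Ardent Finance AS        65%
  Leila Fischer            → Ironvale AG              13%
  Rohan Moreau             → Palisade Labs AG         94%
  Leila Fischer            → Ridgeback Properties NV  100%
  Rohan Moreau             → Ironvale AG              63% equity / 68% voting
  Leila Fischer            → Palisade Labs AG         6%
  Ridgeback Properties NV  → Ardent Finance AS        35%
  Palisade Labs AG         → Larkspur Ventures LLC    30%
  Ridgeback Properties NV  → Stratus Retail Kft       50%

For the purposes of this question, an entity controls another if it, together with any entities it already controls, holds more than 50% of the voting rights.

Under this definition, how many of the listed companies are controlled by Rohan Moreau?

Rohan holds 68% of Ironvale, so Rohan controls Ironvale.
Rohan holds 94% of Palisade, so Rohan controls Palisade.
Rohan and Palisade together hold 40% + 60% = 100% of Northlake, so Rohan controls Northlake.
Ironvale holds 65% of Ardent, so Rohan controls Ardent.
Northlake and Palisade together hold 60% + 30% = 90% of Larkspur, so Rohan controls Larkspur.
No other company's threshold is met.
Rohan controls 5 companies.

5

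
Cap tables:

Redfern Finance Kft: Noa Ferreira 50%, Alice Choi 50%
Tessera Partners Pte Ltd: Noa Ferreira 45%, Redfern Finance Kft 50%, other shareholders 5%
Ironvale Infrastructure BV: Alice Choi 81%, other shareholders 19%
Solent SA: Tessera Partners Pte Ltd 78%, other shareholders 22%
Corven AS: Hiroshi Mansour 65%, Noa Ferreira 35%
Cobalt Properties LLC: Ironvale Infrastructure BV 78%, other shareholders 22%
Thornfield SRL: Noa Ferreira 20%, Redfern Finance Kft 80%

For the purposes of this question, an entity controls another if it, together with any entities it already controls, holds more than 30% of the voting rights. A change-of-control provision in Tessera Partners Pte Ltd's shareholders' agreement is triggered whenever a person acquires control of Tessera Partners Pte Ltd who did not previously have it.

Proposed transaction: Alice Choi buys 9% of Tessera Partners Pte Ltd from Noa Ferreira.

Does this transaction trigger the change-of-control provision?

No

The purchase adds only to Alice's holdings (Noa's stake shrinks), so Alice is the only person who could newly come to control Tessera.
Alice holds 50% of Redfern, so Alice controls Redfern.
Redfern holds 50% of Tessera, so Alice controls Tessera.
So Alice already controls Tessera before the transaction.
After the purchase, Alice holds 9% of Tessera directly, and Noa's stake falls to 36%.
Alice controlled Tessera already, so this is not a new person acquiring control; every other person's position is unchanged or reduced.
No new person acquires control, so the clause is not triggered.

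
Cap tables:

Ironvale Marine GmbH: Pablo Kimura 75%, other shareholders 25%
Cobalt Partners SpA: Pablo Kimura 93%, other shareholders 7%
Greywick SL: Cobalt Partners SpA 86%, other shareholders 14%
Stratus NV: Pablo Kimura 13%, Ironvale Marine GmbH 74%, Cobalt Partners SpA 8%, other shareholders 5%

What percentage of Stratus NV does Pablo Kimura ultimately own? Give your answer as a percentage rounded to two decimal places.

75.94%

Pablo reaches Stratus along 3 paths.
Direct stake: 13% = 13%.
Via Ironvale: 75% × 74% = 55.5%.
Via Cobalt: 93% × 8% = 7.44%.
Total: 13% + 55.5% + 7.44% = 75.94%.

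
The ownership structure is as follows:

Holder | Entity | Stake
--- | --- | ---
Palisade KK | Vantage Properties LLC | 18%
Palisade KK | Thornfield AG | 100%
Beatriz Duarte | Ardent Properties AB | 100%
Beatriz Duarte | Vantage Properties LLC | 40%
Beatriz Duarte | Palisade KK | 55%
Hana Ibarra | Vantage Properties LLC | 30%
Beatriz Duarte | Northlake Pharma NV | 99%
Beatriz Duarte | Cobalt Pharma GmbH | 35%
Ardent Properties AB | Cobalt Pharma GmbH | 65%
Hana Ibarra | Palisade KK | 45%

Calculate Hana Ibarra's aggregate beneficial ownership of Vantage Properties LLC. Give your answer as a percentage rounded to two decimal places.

Hana reaches Vantage along 2 paths.
Via Palisade: 45% × 18% = 8.1%.
Direct stake: 30% = 30%.
Total: 8.1% + 30% = 38.1%.
Rounded: 38.10%.

38.10%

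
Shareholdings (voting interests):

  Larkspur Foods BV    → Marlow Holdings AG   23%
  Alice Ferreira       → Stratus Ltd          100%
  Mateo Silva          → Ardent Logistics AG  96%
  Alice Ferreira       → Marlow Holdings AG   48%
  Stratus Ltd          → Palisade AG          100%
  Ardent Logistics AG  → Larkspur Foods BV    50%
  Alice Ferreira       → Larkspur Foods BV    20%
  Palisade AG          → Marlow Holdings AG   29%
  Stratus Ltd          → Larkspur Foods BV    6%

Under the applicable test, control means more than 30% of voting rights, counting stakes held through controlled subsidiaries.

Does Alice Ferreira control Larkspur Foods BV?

Alice holds 100% of Stratus, so Alice controls Stratus.
Stratus holds 100% of Palisade, so Alice controls Palisade.
Alice and Palisade together hold 48% + 29% = 77% of Marlow, so Alice controls Marlow.
In Larkspur, Alice's side holds only 6% + 20% = 26%, not > 30%.
So Alice does not control Larkspur.

No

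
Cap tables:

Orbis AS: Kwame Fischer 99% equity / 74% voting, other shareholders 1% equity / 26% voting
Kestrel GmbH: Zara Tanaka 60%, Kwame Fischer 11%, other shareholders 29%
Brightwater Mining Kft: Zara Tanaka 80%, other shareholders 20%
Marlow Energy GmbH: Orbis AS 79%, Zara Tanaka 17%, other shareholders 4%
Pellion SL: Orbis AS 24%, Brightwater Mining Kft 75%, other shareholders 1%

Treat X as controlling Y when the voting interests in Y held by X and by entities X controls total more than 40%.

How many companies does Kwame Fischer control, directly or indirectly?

2

Kwame holds 74% of Orbis, so Kwame controls Orbis.
Orbis holds 79% of Marlow, so Kwame controls Marlow.
No other company's threshold is met.
Kwame controls 2 companies.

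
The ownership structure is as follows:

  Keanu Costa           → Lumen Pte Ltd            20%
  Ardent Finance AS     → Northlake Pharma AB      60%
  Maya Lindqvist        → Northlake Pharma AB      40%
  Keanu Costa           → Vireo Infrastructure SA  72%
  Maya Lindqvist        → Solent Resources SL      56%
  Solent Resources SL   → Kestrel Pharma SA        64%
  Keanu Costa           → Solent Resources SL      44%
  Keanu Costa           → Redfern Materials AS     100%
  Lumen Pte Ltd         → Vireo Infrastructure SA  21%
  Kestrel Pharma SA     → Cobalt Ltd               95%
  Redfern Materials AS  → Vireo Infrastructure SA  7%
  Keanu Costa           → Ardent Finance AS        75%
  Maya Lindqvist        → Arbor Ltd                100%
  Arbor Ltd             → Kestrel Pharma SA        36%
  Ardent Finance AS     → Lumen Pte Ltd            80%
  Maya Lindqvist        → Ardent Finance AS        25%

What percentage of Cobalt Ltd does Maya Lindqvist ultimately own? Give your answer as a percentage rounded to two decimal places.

Maya reaches Cobalt along 2 paths.
Via Solent → Kestrel: 56% × 64% × 95% = 34.048%.
Via Arbor → Kestrel: 100% × 36% × 95% = 34.2%.
Total: 34.048% + 34.2% = 68.248%.
Rounded: 68.25%.

68.25%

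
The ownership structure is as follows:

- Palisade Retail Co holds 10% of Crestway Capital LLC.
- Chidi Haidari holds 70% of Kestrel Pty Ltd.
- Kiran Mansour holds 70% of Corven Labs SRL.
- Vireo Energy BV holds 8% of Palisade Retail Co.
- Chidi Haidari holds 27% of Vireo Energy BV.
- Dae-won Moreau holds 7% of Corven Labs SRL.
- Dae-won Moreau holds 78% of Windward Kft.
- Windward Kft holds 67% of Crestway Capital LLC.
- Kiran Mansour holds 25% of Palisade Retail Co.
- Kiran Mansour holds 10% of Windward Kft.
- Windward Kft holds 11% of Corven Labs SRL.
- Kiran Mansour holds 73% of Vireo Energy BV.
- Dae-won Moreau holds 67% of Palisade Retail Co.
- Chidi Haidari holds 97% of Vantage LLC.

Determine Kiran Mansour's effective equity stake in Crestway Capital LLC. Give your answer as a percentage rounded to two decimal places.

9.78%

Kiran reaches Crestway along 3 paths.
Via Windward: 10% × 67% = 6.7%.
Via Palisade: 25% × 10% = 2.5%.
Via Vireo → Palisade: 73% × 8% × 10% = 0.584%.
Total: 6.7% + 2.5% + 0.584% = 9.784%.
Rounded: 9.78%.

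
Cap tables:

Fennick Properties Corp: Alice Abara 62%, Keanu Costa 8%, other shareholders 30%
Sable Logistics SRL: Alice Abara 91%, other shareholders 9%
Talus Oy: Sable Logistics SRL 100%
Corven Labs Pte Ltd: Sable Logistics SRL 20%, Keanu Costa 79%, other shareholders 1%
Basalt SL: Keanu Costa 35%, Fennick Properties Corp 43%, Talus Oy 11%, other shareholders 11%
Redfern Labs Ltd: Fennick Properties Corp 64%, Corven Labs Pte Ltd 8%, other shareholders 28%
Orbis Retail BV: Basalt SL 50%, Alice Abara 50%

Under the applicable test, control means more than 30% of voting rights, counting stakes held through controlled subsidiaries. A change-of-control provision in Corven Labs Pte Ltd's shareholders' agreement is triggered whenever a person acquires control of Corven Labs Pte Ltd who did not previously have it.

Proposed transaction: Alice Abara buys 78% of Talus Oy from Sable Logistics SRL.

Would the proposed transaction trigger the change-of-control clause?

No

The purchase adds only to Alice's holdings (Sable's stake shrinks), so Alice is the only person who could newly come to control Corven.
Alice holds 62% of Fennick, so Alice controls Fennick.
Alice holds 91% of Sable, so Alice controls Sable.
Sable holds 100% of Talus, so Alice controls Talus.
Fennick and Talus together hold 43% + 11% = 54% of Basalt, so Alice controls Basalt.
Fennick holds 64% of Redfern, so Alice controls Redfern.
Basalt and Alice together hold 50% + 50% = 100% of Orbis, so Alice controls Orbis.
In Corven, Alice's side holds only 20%, not > 30%.
So before the transaction, Alice does not control Corven.
After the purchase, Alice holds 78% of Talus directly, and Sable's stake falls to 22%.
Sable and Alice together hold 22% + 78% = 100% of Talus, so Alice controls Talus.
After the transaction, Alice's side holds 20% of Corven, not > 30%, so Alice still does not control Corven.
No new person acquires control, so the clause is not triggered.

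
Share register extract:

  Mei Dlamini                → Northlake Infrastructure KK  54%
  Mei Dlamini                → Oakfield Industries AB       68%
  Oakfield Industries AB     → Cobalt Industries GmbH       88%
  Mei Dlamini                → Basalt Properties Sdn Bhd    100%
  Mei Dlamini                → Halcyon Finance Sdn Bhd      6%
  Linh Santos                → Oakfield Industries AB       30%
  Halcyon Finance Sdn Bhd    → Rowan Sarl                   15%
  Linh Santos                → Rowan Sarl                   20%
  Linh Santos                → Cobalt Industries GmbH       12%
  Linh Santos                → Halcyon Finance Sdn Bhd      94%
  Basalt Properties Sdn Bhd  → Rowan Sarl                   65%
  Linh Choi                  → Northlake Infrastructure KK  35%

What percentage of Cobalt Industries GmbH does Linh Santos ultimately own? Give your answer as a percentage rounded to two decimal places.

Linh Santos reaches Cobalt along 2 paths.
Via Oakfield: 30% × 88% = 26.4%.
Direct stake: 12% = 12%.
Total: 26.4% + 12% = 38.4%.
Rounded: 38.40%.

38.40%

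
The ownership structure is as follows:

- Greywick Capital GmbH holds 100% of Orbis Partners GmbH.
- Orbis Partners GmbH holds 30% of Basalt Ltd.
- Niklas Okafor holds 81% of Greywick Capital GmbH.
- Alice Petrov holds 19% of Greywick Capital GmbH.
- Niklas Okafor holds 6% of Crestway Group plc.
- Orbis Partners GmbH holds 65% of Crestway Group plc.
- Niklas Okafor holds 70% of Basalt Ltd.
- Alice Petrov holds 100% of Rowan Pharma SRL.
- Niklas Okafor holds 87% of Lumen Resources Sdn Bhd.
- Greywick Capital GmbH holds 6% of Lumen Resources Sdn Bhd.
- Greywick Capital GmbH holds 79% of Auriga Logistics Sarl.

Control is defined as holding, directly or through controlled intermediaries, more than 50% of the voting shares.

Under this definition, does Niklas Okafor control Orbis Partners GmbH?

Niklas holds 81% of Greywick, so Niklas controls Greywick.
Greywick holds 100% of Orbis, so Niklas controls Orbis.

Yes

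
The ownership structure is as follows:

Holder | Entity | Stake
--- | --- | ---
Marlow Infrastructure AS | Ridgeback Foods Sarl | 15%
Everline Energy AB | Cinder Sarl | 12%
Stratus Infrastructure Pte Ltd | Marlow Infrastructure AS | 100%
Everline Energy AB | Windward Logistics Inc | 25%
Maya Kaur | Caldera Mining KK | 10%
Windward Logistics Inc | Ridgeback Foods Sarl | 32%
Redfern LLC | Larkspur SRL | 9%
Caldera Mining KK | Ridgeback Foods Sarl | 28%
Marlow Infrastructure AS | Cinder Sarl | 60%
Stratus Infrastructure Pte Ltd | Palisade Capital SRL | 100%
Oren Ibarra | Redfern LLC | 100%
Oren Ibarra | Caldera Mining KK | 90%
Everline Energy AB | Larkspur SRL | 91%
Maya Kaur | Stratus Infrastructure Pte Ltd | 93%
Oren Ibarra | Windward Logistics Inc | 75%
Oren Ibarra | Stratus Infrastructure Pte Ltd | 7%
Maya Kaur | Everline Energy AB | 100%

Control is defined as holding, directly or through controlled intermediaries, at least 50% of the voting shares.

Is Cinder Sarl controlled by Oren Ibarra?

Oren holds 90% of Caldera, so Oren controls Caldera.
Oren holds 75% of Windward, so Oren controls Windward.
Oren holds 100% of Redfern, so Oren controls Redfern.
Windward and Caldera together hold 32% + 28% = 60% of Ridgeback, so Oren controls Ridgeback.
Neither Oren nor any entity Oren controls holds any voting interest in Cinder.
So Oren does not control Cinder.

No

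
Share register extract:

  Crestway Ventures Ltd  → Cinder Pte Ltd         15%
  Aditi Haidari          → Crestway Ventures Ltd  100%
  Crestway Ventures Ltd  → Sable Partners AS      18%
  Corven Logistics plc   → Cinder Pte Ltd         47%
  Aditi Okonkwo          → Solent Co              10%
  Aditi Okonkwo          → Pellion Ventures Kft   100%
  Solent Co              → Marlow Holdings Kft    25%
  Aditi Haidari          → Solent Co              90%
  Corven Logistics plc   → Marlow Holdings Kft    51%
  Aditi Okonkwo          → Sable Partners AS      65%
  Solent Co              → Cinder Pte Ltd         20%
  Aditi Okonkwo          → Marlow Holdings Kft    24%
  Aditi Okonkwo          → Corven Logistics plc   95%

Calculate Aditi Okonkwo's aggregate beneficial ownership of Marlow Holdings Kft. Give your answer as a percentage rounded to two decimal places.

Aditi Okonkwo reaches Marlow along 3 paths.
Via Corven: 95% × 51% = 48.45%.
Via Solent: 10% × 25% = 2.5%.
Direct stake: 24% = 24%.
Total: 48.45% + 2.5% + 24% = 74.95%.

74.95%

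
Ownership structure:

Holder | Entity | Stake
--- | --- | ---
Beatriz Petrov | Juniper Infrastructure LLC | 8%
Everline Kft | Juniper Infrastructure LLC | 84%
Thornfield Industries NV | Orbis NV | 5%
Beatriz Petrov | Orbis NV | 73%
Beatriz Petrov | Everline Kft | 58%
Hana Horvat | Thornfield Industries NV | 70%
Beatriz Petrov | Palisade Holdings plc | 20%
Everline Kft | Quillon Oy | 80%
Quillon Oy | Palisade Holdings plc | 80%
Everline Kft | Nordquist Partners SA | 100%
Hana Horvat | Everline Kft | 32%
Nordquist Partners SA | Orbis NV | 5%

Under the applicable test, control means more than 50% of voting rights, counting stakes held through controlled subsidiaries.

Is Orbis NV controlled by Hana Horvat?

No

Hana holds 70% of Thornfield, so Hana controls Thornfield.
In Orbis, Hana's side holds only 5%, not > 50%.
So Hana does not control Orbis.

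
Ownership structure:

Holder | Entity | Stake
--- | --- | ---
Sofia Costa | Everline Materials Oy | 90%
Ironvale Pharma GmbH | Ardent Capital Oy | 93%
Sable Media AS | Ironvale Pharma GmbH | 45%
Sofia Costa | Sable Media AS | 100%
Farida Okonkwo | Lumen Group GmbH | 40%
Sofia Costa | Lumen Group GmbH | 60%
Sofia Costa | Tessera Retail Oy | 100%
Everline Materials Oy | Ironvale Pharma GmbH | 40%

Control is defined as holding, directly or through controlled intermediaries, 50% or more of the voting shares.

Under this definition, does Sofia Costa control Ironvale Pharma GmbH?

Yes

Sofia holds 100% of Sable, so Sofia controls Sable.
Sofia holds 90% of Everline, so Sofia controls Everline.
Everline and Sable together hold 40% + 45% = 85% of Ironvale, so Sofia controls Ironvale.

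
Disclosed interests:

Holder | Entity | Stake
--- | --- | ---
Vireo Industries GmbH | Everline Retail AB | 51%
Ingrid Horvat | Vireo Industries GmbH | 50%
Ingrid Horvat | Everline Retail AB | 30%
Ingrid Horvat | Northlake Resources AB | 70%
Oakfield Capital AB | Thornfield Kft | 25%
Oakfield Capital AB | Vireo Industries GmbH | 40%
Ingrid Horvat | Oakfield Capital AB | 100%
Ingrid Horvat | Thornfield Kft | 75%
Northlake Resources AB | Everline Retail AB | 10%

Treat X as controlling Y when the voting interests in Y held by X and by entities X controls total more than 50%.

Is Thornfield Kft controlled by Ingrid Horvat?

Ingrid holds 100% of Oakfield, so Ingrid controls Oakfield.
Oakfield and Ingrid together hold 25% + 75% = 100% of Thornfield, so Ingrid controls Thornfield.

Yes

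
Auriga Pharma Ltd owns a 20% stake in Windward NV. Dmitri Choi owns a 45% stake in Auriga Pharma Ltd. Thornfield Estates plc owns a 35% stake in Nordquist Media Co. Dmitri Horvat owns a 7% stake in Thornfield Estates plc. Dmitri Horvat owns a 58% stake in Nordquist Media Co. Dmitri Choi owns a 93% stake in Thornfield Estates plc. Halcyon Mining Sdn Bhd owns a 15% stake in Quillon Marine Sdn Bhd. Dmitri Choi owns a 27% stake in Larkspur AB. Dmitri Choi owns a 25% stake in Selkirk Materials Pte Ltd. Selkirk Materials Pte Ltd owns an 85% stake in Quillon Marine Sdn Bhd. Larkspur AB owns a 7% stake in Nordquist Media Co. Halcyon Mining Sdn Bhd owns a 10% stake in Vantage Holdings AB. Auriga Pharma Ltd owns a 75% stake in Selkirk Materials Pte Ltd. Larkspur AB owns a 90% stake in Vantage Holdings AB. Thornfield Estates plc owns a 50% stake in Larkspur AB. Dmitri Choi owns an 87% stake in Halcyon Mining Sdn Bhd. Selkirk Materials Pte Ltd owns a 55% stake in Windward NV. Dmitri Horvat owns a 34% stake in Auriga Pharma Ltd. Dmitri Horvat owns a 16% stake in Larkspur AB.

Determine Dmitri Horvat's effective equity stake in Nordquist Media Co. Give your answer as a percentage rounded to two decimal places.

61.82%

Dmitri Horvat reaches Nordquist along 4 paths.
Direct stake: 58% = 58%.
Via Larkspur: 16% × 7% = 1.12%.
Via Thornfield → Larkspur: 7% × 50% × 7% = 0.245%.
Via Thornfield: 7% × 35% = 2.45%.
Total: 58% + 1.12% + 0.245% + 2.45% = 61.815%.
Rounded: 61.82%.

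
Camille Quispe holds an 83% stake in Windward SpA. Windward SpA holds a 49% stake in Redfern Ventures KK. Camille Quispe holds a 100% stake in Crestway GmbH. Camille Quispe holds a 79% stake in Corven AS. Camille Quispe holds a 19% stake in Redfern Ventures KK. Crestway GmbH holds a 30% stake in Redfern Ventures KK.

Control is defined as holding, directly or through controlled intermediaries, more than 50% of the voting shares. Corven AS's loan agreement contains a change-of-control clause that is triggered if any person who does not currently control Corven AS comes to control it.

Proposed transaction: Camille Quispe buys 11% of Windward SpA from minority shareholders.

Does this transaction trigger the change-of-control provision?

The purchase changes only Camille's holdings, so Camille is the only person who could newly come to control Corven.
Camille holds 79% of Corven, so Camille controls Corven.
So Camille already controls Corven before the transaction.
After the purchase, Camille's direct stake in Windward rises to 83% + 11% = 94%.
Camille controlled Corven already, so this is not a new person acquiring control; every other person's position is unchanged or reduced.
No new person acquires control, so the clause is not triggered.

No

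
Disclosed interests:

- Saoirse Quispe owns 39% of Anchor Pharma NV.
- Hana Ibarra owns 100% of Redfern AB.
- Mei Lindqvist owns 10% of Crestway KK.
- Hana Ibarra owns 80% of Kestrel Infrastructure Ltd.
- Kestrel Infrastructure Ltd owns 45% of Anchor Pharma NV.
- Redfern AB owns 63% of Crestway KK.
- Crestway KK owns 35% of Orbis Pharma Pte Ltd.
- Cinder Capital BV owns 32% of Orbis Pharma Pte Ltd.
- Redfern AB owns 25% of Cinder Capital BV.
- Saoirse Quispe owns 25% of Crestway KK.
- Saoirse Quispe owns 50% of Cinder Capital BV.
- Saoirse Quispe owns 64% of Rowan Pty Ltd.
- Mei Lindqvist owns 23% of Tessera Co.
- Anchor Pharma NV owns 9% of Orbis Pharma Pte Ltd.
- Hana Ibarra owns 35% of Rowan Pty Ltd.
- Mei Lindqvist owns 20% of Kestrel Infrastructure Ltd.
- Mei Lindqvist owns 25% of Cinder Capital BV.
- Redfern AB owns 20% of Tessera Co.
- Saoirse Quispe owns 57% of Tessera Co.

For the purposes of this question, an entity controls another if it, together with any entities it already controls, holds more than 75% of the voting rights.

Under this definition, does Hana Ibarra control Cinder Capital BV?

No

Hana holds 80% of Kestrel, so Hana controls Kestrel.
Hana holds 100% of Redfern, so Hana controls Redfern.
In Cinder, Hana's side holds only 25%, not > 75%.
So Hana does not control Cinder.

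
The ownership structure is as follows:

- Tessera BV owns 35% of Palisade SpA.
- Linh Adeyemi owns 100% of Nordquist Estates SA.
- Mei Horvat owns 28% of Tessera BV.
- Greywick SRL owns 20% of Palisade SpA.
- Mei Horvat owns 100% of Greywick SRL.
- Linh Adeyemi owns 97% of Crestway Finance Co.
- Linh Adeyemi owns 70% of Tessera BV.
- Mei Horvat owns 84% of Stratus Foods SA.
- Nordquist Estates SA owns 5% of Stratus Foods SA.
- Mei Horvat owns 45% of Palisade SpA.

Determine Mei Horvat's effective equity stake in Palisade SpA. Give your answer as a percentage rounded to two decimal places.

74.80%

Mei reaches Palisade along 3 paths.
Direct stake: 45% = 45%.
Via Greywick: 100% × 20% = 20%.
Via Tessera: 28% × 35% = 9.8%.
Total: 45% + 20% + 9.8% = 74.8%.
Rounded: 74.80%.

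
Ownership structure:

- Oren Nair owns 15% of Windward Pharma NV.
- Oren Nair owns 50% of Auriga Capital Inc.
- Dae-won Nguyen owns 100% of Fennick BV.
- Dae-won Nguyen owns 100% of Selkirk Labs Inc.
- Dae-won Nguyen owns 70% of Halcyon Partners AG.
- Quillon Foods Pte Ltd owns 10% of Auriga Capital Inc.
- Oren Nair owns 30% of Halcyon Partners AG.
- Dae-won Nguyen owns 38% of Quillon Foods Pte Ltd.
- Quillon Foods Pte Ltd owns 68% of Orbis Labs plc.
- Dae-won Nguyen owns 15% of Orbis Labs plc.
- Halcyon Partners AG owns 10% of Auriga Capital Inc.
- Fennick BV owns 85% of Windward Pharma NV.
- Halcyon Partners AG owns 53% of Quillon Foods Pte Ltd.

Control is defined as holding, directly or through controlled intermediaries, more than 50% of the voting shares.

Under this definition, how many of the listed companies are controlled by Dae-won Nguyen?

6

Dae-won holds 70% of Halcyon, so Dae-won controls Halcyon.
Dae-won holds 100% of Fennick, so Dae-won controls Fennick.
Dae-won and Halcyon together hold 38% + 53% = 91% of Quillon, so Dae-won controls Quillon.
Fennick holds 85% of Windward, so Dae-won controls Windward.
Dae-won and Quillon together hold 15% + 68% = 83% of Orbis, so Dae-won controls Orbis.
Dae-won holds 100% of Selkirk, so Dae-won controls Selkirk.
No other company's threshold is met.
Dae-won controls 6 companies.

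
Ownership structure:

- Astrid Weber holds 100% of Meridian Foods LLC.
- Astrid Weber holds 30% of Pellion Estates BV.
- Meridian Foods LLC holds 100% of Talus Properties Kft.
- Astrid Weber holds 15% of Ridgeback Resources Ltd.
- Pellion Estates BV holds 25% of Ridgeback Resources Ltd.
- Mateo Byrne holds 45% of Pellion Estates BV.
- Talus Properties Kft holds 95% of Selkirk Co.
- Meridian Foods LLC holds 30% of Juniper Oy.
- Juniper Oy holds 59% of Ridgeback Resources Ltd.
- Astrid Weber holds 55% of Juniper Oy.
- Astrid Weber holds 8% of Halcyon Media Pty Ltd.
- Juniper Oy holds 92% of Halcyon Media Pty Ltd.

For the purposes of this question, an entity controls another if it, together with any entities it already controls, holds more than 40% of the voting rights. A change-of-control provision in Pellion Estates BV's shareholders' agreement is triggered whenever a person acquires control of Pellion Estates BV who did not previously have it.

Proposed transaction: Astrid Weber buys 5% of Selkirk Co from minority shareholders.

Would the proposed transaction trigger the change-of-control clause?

The purchase changes only Astrid's holdings, so Astrid is the only person who could newly come to control Pellion.
Astrid holds 100% of Meridian, so Astrid controls Meridian.
Meridian holds 100% of Talus, so Astrid controls Talus.
Astrid and Meridian together hold 55% + 30% = 85% of Juniper, so Astrid controls Juniper.
Talus holds 95% of Selkirk, so Astrid controls Selkirk.
Astrid and Juniper together hold 15% + 59% = 74% of Ridgeback, so Astrid controls Ridgeback.
Astrid and Juniper together hold 8% + 92% = 100% of Halcyon, so Astrid controls Halcyon.
In Pellion, Astrid's side holds only 30%, not > 40%.
So before the transaction, Astrid does not control Pellion.
After the purchase, Astrid holds 5% of Selkirk directly.
Talus and Astrid together hold 95% + 5% = 100% of Selkirk, so Astrid controls Selkirk.
After the transaction, Astrid's side holds 30% of Pellion, not > 40%, so Astrid still does not control Pellion.
No new person acquires control, so the clause is not triggered.

No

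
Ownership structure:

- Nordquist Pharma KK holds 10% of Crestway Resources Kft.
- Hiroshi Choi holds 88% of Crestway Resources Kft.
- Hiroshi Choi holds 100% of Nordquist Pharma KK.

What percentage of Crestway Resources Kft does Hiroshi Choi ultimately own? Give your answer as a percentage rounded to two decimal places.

Hiroshi reaches Crestway along 2 paths.
Direct stake: 88% = 88%.
Via Nordquist: 100% × 10% = 10%.
Total: 88% + 10% = 98%.
Rounded: 98.00%.

98.00%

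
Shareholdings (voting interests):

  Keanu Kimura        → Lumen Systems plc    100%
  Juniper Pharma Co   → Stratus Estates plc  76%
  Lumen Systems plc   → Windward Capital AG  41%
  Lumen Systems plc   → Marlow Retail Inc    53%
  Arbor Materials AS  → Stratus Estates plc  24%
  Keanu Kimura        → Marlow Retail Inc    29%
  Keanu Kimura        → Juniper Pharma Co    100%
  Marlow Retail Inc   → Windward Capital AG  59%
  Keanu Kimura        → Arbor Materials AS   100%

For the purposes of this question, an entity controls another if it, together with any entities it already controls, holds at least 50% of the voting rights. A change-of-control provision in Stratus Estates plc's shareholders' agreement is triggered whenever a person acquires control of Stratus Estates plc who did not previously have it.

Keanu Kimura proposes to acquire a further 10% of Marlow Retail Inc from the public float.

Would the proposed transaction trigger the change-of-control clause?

The purchase changes only Keanu's holdings, so Keanu is the only person who could newly come to control Stratus.
Keanu holds 100% of Arbor, so Keanu controls Arbor.
Keanu holds 100% of Juniper, so Keanu controls Juniper.
Arbor and Juniper together hold 24% + 76% = 100% of Stratus, so Keanu controls Stratus.
So Keanu already controls Stratus before the transaction.
After the purchase, Keanu's direct stake in Marlow rises to 29% + 10% = 39%.
Keanu controlled Stratus already, so this is not a new person acquiring control; every other person's position is unchanged or reduced.
No new person acquires control, so the clause is not triggered.

No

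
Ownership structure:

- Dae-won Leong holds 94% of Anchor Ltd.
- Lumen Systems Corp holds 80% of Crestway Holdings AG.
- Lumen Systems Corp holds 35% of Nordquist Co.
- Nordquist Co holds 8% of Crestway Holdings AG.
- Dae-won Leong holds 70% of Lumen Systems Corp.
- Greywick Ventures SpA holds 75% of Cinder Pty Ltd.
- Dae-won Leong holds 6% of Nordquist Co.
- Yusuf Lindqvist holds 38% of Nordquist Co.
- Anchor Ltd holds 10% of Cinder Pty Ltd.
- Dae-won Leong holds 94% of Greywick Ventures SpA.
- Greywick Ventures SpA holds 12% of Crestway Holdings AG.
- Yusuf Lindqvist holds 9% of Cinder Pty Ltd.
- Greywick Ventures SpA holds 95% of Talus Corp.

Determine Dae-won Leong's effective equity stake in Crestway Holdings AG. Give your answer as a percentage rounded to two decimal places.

Dae-won reaches Crestway along 4 paths.
Via Lumen → Nordquist: 70% × 35% × 8% = 1.96%.
Via Nordquist: 6% × 8% = 0.48%.
Via Greywick: 94% × 12% = 11.28%.
Via Lumen: 70% × 80% = 56%.
Total: 1.96% + 0.48% + 11.28% + 56% = 69.72%.

69.72%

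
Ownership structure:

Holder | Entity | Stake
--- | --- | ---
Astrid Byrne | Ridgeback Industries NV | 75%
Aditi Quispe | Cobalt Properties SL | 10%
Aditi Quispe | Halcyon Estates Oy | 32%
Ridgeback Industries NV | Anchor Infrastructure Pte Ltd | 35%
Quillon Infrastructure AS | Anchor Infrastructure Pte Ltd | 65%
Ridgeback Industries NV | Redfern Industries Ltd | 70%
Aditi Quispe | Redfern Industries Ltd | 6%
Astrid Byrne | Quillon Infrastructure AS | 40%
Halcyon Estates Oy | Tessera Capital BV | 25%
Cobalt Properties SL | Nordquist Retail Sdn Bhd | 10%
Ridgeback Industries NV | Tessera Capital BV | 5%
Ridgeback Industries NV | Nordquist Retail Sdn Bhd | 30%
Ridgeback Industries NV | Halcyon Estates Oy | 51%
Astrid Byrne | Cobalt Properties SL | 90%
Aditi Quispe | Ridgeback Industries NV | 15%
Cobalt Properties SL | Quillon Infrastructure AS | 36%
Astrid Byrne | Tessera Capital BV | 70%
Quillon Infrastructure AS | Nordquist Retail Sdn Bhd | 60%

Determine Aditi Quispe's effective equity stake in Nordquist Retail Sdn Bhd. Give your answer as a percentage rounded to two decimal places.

Aditi reaches Nordquist along 3 paths.
Via Cobalt → Quillon: 10% × 36% × 60% = 2.16%.
Via Cobalt: 10% × 10% = 1%.
Via Ridgeback: 15% × 30% = 4.5%.
Total: 2.16% + 1% + 4.5% = 7.66%.

7.66%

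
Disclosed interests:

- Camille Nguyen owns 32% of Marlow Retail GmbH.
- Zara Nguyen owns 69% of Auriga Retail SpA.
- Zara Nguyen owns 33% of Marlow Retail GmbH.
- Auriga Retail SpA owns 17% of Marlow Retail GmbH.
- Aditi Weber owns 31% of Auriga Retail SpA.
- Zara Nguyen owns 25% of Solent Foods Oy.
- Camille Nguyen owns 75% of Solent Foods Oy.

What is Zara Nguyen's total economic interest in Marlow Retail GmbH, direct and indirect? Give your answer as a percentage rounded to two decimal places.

Zara reaches Marlow along 2 paths.
Direct stake: 33% = 33%.
Via Auriga: 69% × 17% = 11.73%.
Total: 33% + 11.73% = 44.73%.

44.73%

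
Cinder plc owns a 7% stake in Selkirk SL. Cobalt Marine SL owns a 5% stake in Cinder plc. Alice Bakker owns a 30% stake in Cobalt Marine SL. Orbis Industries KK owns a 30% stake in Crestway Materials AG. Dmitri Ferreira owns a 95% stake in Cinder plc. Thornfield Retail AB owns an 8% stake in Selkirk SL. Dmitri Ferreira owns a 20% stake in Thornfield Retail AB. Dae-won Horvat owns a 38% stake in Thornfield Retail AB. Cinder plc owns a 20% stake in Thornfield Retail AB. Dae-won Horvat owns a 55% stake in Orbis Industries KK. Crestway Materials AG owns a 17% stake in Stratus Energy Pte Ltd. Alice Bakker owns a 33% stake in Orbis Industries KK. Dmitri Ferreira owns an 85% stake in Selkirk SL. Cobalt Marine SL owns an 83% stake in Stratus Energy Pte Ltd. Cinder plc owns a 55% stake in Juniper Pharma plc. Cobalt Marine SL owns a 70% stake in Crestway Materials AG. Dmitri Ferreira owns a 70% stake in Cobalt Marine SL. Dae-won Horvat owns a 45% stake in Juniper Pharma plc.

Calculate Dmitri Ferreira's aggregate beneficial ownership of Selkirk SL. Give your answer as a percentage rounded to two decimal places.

Dmitri reaches Selkirk along 6 paths.
Via Cinder → Thornfield: 95% × 20% × 8% = 1.52%.
Via Cobalt → Cinder → Thornfield: 70% × 5% × 20% × 8% = 0.056%.
Via Thornfield: 20% × 8% = 1.6%.
Direct stake: 85% = 85%.
Via Cinder: 95% × 7% = 6.65%.
Via Cobalt → Cinder: 70% × 5% × 7% = 0.245%.
Total: 1.52% + 0.056% + 1.6% + 85% + 6.65% + 0.245% = 95.071%.
Rounded: 95.07%.

95.07%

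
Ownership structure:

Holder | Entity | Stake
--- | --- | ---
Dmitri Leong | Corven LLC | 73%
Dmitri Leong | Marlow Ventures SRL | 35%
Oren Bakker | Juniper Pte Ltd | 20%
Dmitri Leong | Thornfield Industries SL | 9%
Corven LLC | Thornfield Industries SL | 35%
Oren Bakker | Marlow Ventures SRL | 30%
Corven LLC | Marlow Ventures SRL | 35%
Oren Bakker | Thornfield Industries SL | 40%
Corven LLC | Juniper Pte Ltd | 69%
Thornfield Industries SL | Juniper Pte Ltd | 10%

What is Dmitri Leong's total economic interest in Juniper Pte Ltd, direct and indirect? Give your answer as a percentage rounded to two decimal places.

53.83%

Dmitri reaches Juniper along 3 paths.
Via Corven: 73% × 69% = 50.37%.
Via Thornfield: 9% × 10% = 0.9%.
Via Corven → Thornfield: 73% × 35% × 10% = 2.555%.
Total: 50.37% + 0.9% + 2.555% = 53.825%.
Rounded: 53.83%.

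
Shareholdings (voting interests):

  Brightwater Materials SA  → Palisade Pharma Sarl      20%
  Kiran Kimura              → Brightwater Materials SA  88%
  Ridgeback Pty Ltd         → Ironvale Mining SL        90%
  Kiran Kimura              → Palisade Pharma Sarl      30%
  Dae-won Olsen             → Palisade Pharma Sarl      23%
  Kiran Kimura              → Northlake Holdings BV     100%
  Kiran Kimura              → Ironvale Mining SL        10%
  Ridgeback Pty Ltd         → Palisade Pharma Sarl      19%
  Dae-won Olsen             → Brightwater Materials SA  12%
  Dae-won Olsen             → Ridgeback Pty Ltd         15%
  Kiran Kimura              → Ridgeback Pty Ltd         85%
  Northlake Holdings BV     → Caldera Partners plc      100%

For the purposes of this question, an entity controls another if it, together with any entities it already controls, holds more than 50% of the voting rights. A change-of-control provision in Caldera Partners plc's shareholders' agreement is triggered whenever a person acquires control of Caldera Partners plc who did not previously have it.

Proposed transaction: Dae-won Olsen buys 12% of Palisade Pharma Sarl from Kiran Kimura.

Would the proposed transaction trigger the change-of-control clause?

The purchase adds only to Dae-won's holdings (Kiran's stake shrinks), so Dae-won is the only person who could newly come to control Caldera.
Dae-won's largest direct stake is 23% in Palisade, which does not meet the threshold, so Dae-won controls no company.
Neither Dae-won nor any entity Dae-won controls holds any voting interest in Caldera.
So before the transaction, Dae-won does not control Caldera.
After the purchase, Dae-won's direct stake in Palisade rises to 23% + 12% = 35%, and Kiran's stake falls to 18%.
Dae-won's side now holds 35% of Palisade, not > 50%, so Dae-won still does not control Palisade.
After the transaction, neither Dae-won nor any entity Dae-won controls holds a voting interest in Caldera, so Dae-won still does not control it.
No new person acquires control, so the clause is not triggered.

No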